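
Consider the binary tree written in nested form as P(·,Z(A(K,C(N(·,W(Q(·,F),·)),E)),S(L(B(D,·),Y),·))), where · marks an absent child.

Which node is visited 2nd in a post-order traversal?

F

Post-order visits the left subtree, then the right subtree, then the node.
At P: no left child.
At P: go right to Z.
  At Z: go left to A.
    At A: go left to K.
      K is a leaf — visit K.
    At A: go right to C.
      At C: go left to N.
        At N: no left child.
        At N: go right to W.
          At W: go left to Q.
            At Q: no left child.
            At Q: go right to F.
              F is a leaf — visit F.
            Visit Q.
          At W: no right child.
          Visit W.
        Visit N.
      At C: go right to E.
        E is a leaf — visit E.
      Visit C.
    Visit A.
  At Z: go right to S.
    At S: go left to L.
      At L: go left to B.
        At B: go left to D.
          D is a leaf — visit D.
        At B: no right child.
        Visit B.
      At L: go right to Y.
        Y is a leaf — visit Y.
      Visit L.
    At S: no right child.
    Visit S.
  Visit Z.
Visit P.
Full post-order sequence: K, F, Q, W, N, E, C, A, D, B, Y, L, S, Z, P.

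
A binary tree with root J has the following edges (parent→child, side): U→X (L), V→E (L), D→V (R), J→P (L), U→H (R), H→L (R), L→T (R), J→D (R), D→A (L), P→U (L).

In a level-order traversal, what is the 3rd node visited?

D

Level-order visits nodes level by level from the root, left to right within each level.
Level 0: J
Level 1: P, D
Level 2: U, A, V
Level 3: X, H, E
Level 4: L
Level 5: T
Full level-order sequence: J, P, D, U, A, V, X, H, E, L, T.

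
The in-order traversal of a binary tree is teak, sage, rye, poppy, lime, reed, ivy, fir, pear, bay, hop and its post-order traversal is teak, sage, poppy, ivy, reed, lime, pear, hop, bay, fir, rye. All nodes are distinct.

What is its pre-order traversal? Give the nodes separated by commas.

The last element of post-order is the root; it splits in-order into left and right subtrees.
Root rye: left subtree has 2 nodes {teak, sage}, right has 8 {poppy, lime, reed, ivy, fir, pear, bay, hop}.
  Root sage: left subtree has 1 node {teak}, right has 0 { }.
  Root fir: left subtree has 4 nodes {poppy, lime, reed, ivy}, right has 3 {pear, bay, hop}.
    Root lime: left subtree has 1 node {poppy}, right has 2 {reed, ivy}.
      Root reed: left subtree has 0 nodes { }, right has 1 {ivy}.
    Root bay: left subtree has 1 node {pear}, right has 1 {hop}.

rye, sage, teak, fir, lime, poppy, reed, ivy, bay, pear, hop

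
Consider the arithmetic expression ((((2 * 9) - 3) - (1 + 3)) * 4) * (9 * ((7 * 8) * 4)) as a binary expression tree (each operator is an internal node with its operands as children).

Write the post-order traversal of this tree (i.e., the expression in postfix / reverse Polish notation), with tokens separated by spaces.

2 9 * 3 - 1 3 + - 4 * 9 7 8 * 4 * * *

Post-order on an expression tree gives postfix notation: for each operator, emit left operand, right operand, then the operator.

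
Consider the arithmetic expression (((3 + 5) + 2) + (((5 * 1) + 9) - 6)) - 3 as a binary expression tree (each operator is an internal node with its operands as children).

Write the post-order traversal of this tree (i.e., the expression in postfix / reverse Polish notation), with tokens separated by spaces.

3 5 + 2 + 5 1 * 9 + 6 - + 3 -

Post-order on an expression tree gives postfix notation: for each operator, emit left operand, right operand, then the operator.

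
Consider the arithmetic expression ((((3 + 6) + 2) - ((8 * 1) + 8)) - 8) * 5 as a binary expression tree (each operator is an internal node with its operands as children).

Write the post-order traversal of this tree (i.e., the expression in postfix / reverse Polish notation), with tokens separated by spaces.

Post-order on an expression tree gives postfix notation: for each operator, emit left operand, right operand, then the operator.

3 6 + 2 + 8 1 * 8 + - 8 - 5 *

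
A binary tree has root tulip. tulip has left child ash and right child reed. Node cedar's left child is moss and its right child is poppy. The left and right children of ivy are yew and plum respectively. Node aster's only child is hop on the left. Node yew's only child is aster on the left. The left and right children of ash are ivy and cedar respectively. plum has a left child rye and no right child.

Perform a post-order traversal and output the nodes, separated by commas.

hop, aster, yew, rye, plum, ivy, moss, poppy, cedar, ash, reed, tulip

Post-order visits the left subtree, then the right subtree, then the node.
At tulip: go left to ash.
  At ash: go left to ivy.
    At ivy: go left to yew.
      At yew: go left to aster.
        At aster: go left to hop.
          hop is a leaf — visit hop.
        At aster: no right child.
        Visit aster.
      At yew: no right child.
      Visit yew.
    At ivy: go right to plum.
      At plum: go left to rye.
        rye is a leaf — visit rye.
      At plum: no right child.
      Visit plum.
    Visit ivy.
  At ash: go right to cedar.
    At cedar: go left to moss.
      moss is a leaf — visit moss.
    At cedar: go right to poppy.
      poppy is a leaf — visit poppy.
    Visit cedar.
  Visit ash.
At tulip: go right to reed.
  reed is a leaf — visit reed.
Visit tulip.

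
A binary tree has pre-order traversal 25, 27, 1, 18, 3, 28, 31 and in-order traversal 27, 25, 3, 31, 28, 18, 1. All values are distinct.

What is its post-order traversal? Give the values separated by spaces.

27 31 28 3 18 1 25

The first element of pre-order is the root; it splits in-order into left and right subtrees.
Root 25: left subtree has 1 node {27}, right has 5 {3, 31, 28, 18, 1}.
  Root 1: left subtree has 4 nodes {3, 31, 28, 18}, right has 0 { }.
    Root 18: left subtree has 3 nodes {3, 31, 28}, right has 0 { }.
      Root 3: left subtree has 0 nodes { }, right has 2 {31, 28}.
        Root 28: left subtree has 1 node {31}, right has 0 { }.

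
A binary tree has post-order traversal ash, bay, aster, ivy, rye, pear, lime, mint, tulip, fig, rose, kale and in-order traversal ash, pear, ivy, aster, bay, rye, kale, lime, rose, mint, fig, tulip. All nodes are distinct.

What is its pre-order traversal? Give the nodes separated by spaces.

kale pear ash rye ivy aster bay rose lime fig mint tulip

The last element of post-order is the root; it splits in-order into left and right subtrees.
Root kale: left subtree has 6 nodes {ash, pear, ivy, aster, bay, rye}, right has 5 {lime, rose, mint, fig, tulip}.
  Root pear: left subtree has 1 node {ash}, right has 4 {ivy, aster, bay, rye}.
    Root rye: left subtree has 3 nodes {ivy, aster, bay}, right has 0 { }.
      Root ivy: left subtree has 0 nodes { }, right has 2 {aster, bay}.
        Root aster: left subtree has 0 nodes { }, right has 1 {bay}.
  Root rose: left subtree has 1 node {lime}, right has 3 {mint, fig, tulip}.
    Root fig: left subtree has 1 node {mint}, right has 1 {tulip}.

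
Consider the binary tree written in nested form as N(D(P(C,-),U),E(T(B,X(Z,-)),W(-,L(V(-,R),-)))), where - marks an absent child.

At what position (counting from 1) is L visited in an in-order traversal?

14

In-order visits the left subtree, then the node, then the right subtree.
At N: go left to D.
  At D: go left to P.
    At P: go left to C.
      C is a leaf — visit C.
    Visit P.
    At P: no right child.
  Visit D.
  At D: go right to U.
    U is a leaf — visit U.
Visit N.
At N: go right to E.
  At E: go left to T.
    At T: go left to B.
      B is a leaf — visit B.
    Visit T.
    At T: go right to X.
      At X: go left to Z.
        Z is a leaf — visit Z.
      Visit X.
      At X: no right child.
  Visit E.
  At E: go right to W.
    At W: no left child.
    Visit W.
    At W: go right to L.
      At L: go left to V.
        At V: no left child.
        Visit V.
        At V: go right to R.
          R is a leaf — visit R.
      Visit L.
      At L: no right child.
Full in-order sequence: C, P, D, U, N, B, T, Z, X, E, W, V, R, L.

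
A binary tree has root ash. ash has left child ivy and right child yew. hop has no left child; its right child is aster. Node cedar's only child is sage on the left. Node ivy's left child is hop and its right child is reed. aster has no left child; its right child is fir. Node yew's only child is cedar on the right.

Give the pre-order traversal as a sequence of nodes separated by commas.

ash, ivy, hop, aster, fir, reed, yew, cedar, sage

Pre-order visits the node, then its left subtree, then its right subtree.
Visit ash.
At ash: go left to ivy.
  Visit ivy.
  At ivy: go left to hop.
    Visit hop.
    At hop: no left child.
    At hop: go right to aster.
      Visit aster.
      At aster: no left child.
      At aster: go right to fir.
        fir is a leaf — visit fir.
  At ivy: go right to reed.
    reed is a leaf — visit reed.
At ash: go right to yew.
  Visit yew.
  At yew: no left child.
  At yew: go right to cedar.
    Visit cedar.
    At cedar: go left to sage.
      sage is a leaf — visit sage.
    At cedar: no right child.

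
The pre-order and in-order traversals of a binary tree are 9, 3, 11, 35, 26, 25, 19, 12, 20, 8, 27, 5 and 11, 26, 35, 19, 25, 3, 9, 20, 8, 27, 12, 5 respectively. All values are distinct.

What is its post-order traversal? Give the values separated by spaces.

26 19 25 35 11 3 27 8 20 5 12 9

The first element of pre-order is the root; it splits in-order into left and right subtrees.
Root 9: left subtree has 6 nodes {11, 26, 35, 19, 25, 3}, right has 5 {20, 8, 27, 12, 5}.
  Root 3: left subtree has 5 nodes {11, 26, 35, 19, 25}, right has 0 { }.
    Root 11: left subtree has 0 nodes { }, right has 4 {26, 35, 19, 25}.
      Root 35: left subtree has 1 node {26}, right has 2 {19, 25}.
        Root 25: left subtree has 1 node {19}, right has 0 { }.
  Root 12: left subtree has 3 nodes {20, 8, 27}, right has 1 {5}.
    Root 20: left subtree has 0 nodes { }, right has 2 {8, 27}.
      Root 8: left subtree has 0 nodes { }, right has 1 {27}.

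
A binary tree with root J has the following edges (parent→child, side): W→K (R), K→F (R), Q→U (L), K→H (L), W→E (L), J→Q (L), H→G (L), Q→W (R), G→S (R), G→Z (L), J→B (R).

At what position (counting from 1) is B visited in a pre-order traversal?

12

Pre-order visits the node, then its left subtree, then its right subtree.
Visit J.
At J: go left to Q.
  Visit Q.
  At Q: go left to U.
    U is a leaf — visit U.
  At Q: go right to W.
    Visit W.
    At W: go left to E.
      E is a leaf — visit E.
    At W: go right to K.
      Visit K.
      At K: go left to H.
        Visit H.
        At H: go left to G.
          Visit G.
          At G: go left to Z.
            Z is a leaf — visit Z.
          At G: go right to S.
            S is a leaf — visit S.
        At H: no right child.
      At K: go right to F.
        F is a leaf — visit F.
At J: go right to B.
  B is a leaf — visit B.
Full pre-order sequence: J, Q, U, W, E, K, H, G, Z, S, F, B.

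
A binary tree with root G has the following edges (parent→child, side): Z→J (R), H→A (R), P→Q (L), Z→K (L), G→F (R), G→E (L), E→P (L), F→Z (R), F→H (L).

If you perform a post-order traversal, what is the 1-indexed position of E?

Post-order visits the left subtree, then the right subtree, then the node.
At G: go left to E.
  At E: go left to P.
    At P: go left to Q.
      Q is a leaf — visit Q.
    At P: no right child.
    Visit P.
  At E: no right child.
  Visit E.
At G: go right to F.
  At F: go left to H.
    At H: no left child.
    At H: go right to A.
      A is a leaf — visit A.
    Visit H.
  At F: go right to Z.
    At Z: go left to K.
      K is a leaf — visit K.
    At Z: go right to J.
      J is a leaf — visit J.
    Visit Z.
  Visit F.
Visit G.
Full post-order sequence: Q, P, E, A, H, K, J, Z, F, G.

3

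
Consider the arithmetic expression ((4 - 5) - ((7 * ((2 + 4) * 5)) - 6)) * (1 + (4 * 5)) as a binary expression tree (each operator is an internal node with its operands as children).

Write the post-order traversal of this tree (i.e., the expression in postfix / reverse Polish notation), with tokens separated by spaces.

4 5 - 7 2 4 + 5 * * 6 - - 1 4 5 * + *

Post-order on an expression tree gives postfix notation: for each operator, emit left operand, right operand, then the operator.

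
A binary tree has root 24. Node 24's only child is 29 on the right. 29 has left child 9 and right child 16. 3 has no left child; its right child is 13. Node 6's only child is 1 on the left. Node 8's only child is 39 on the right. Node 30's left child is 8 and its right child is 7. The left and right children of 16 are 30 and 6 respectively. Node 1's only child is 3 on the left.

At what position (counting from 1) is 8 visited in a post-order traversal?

3

Post-order visits the left subtree, then the right subtree, then the node.
At 24: no left child.
At 24: go right to 29.
  At 29: go left to 9.
    9 is a leaf — visit 9.
  At 29: go right to 16.
    At 16: go left to 30.
      At 30: go left to 8.
        At 8: no left child.
        At 8: go right to 39.
          39 is a leaf — visit 39.
        Visit 8.
      At 30: go right to 7.
        7 is a leaf — visit 7.
      Visit 30.
    At 16: go right to 6.
      At 6: go left to 1.
        At 1: go left to 3.
          At 3: no left child.
          At 3: go right to 13.
            13 is a leaf — visit 13.
          Visit 3.
        At 1: no right child.
        Visit 1.
      At 6: no right child.
      Visit 6.
    Visit 16.
  Visit 29.
Visit 24.
Full post-order sequence: 9, 39, 8, 7, 30, 13, 3, 1, 6, 16, 29, 24.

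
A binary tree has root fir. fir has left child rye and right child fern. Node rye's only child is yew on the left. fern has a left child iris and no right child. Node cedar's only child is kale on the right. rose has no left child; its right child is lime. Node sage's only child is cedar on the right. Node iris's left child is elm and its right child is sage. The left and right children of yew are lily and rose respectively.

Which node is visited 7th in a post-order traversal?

kale

Post-order visits the left subtree, then the right subtree, then the node.
At fir: go left to rye.
  At rye: go left to yew.
    At yew: go left to lily.
      lily is a leaf — visit lily.
    At yew: go right to rose.
      At rose: no left child.
      At rose: go right to lime.
        lime is a leaf — visit lime.
      Visit rose.
    Visit yew.
  At rye: no right child.
  Visit rye.
At fir: go right to fern.
  At fern: go left to iris.
    At iris: go left to elm.
      elm is a leaf — visit elm.
    At iris: go right to sage.
      At sage: no left child.
      At sage: go right to cedar.
        At cedar: no left child.
        At cedar: go right to kale.
          kale is a leaf — visit kale.
        Visit cedar.
      Visit sage.
    Visit iris.
  At fern: no right child.
  Visit fern.
Visit fir.
Full post-order sequence: lily, lime, rose, yew, rye, elm, kale, cedar, sage, iris, fern, fir.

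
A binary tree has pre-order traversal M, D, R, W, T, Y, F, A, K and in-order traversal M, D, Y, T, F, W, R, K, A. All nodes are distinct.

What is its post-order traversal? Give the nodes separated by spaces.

Y F T W K A R D M

The first element of pre-order is the root; it splits in-order into left and right subtrees.
Root M: left subtree has 0 nodes { }, right has 8 {D, Y, T, F, W, R, K, A}.
  Root D: left subtree has 0 nodes { }, right has 7 {Y, T, F, W, R, K, A}.
    Root R: left subtree has 4 nodes {Y, T, F, W}, right has 2 {K, A}.
      Root W: left subtree has 3 nodes {Y, T, F}, right has 0 { }.
        Root T: left subtree has 1 node {Y}, right has 1 {F}.
      Root A: left subtree has 1 node {K}, right has 0 { }.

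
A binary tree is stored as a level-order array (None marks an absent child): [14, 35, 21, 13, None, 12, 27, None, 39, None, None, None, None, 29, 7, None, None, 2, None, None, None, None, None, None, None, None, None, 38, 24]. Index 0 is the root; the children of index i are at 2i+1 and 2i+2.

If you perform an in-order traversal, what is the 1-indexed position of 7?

12

In-order visits the left subtree, then the node, then the right subtree.
At 14: go left to 35.
  At 35: go left to 13.
    At 13: no left child.
    Visit 13.
    At 13: go right to 39.
      At 39: go left to 2.
        2 is a leaf — visit 2.
      Visit 39.
      At 39: no right child.
  Visit 35.
  At 35: no right child.
Visit 14.
At 14: go right to 21.
  At 21: go left to 12.
    12 is a leaf — visit 12.
  Visit 21.
  At 21: go right to 27.
    At 27: go left to 29.
      At 29: go left to 38.
        38 is a leaf — visit 38.
      Visit 29.
      At 29: go right to 24.
        24 is a leaf — visit 24.
    Visit 27.
    At 27: go right to 7.
      7 is a leaf — visit 7.
Full in-order sequence: 13, 2, 39, 35, 14, 12, 21, 38, 29, 24, 27, 7.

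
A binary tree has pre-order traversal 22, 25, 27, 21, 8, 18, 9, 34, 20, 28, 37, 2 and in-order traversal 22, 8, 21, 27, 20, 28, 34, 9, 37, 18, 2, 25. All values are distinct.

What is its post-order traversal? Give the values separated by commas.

8, 21, 28, 20, 34, 37, 9, 2, 18, 27, 25, 22

The first element of pre-order is the root; it splits in-order into left and right subtrees.
Root 22: left subtree has 0 nodes { }, right has 11 {8, 21, 27, 20, 28, 34, 9, 37, 18, 2, 25}.
  Root 25: left subtree has 10 nodes {8, 21, 27, 20, 28, 34, 9, 37, 18, 2}, right has 0 { }.
    Root 27: left subtree has 2 nodes {8, 21}, right has 7 {20, 28, 34, 9, 37, 18, 2}.
      Root 21: left subtree has 1 node {8}, right has 0 { }.
      Root 18: left subtree has 5 nodes {20, 28, 34, 9, 37}, right has 1 {2}.
        Root 9: left subtree has 3 nodes {20, 28, 34}, right has 1 {37}.
          Root 34: left subtree has 2 nodes {20, 28}, right has 0 { }.
            Root 20: left subtree has 0 nodes { }, right has 1 {28}.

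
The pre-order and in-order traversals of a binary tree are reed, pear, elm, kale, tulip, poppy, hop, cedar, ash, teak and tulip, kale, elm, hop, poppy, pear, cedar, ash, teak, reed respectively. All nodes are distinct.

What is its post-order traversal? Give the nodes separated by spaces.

The first element of pre-order is the root; it splits in-order into left and right subtrees.
Root reed: left subtree has 9 nodes {tulip, kale, elm, hop, poppy, pear, cedar, ash, teak}, right has 0 { }.
  Root pear: left subtree has 5 nodes {tulip, kale, elm, hop, poppy}, right has 3 {cedar, ash, teak}.
    Root elm: left subtree has 2 nodes {tulip, kale}, right has 2 {hop, poppy}.
      Root kale: left subtree has 1 node {tulip}, right has 0 { }.
      Root poppy: left subtree has 1 node {hop}, right has 0 { }.
    Root cedar: left subtree has 0 nodes { }, right has 2 {ash, teak}.
      Root ash: left subtree has 0 nodes { }, right has 1 {teak}.

tulip kale hop poppy elm teak ash cedar pear reed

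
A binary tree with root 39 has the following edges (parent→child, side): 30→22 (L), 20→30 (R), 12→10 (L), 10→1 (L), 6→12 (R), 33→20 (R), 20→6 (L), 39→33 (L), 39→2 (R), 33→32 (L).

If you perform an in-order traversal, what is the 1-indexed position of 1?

4

In-order visits the left subtree, then the node, then the right subtree.
At 39: go left to 33.
  At 33: go left to 32.
    32 is a leaf — visit 32.
  Visit 33.
  At 33: go right to 20.
    At 20: go left to 6.
      At 6: no left child.
      Visit 6.
      At 6: go right to 12.
        At 12: go left to 10.
          At 10: go left to 1.
            1 is a leaf — visit 1.
          Visit 10.
          At 10: no right child.
        Visit 12.
        At 12: no right child.
    Visit 20.
    At 20: go right to 30.
      At 30: go left to 22.
        22 is a leaf — visit 22.
      Visit 30.
      At 30: no right child.
Visit 39.
At 39: go right to 2.
  2 is a leaf — visit 2.
Full in-order sequence: 32, 33, 6, 1, 10, 12, 20, 22, 30, 39, 2.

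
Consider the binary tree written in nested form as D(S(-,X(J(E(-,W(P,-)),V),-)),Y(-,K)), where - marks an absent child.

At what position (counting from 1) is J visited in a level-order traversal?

Level-order visits nodes level by level from the root, left to right within each level.
Level 0: D
Level 1: S, Y
Level 2: X, K
Level 3: J
Level 4: E, V
Level 5: W
Level 6: P
Full level-order sequence: D, S, Y, X, K, J, E, V, W, P.

6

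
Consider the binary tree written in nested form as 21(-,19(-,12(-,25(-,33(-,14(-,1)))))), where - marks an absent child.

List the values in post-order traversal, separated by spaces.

Post-order visits the left subtree, then the right subtree, then the node.
At 21: no left child.
At 21: go right to 19.
  At 19: no left child.
  At 19: go right to 12.
    At 12: no left child.
    At 12: go right to 25.
      At 25: no left child.
      At 25: go right to 33.
        At 33: no left child.
        At 33: go right to 14.
          At 14: no left child.
          At 14: go right to 1.
            1 is a leaf — visit 1.
          Visit 14.
        Visit 33.
      Visit 25.
    Visit 12.
  Visit 19.
Visit 21.

1 14 33 25 12 19 21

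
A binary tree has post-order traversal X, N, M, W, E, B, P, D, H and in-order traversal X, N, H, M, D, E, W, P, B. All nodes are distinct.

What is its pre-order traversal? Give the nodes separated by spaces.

H N X D M P E W B

The last element of post-order is the root; it splits in-order into left and right subtrees.
Root H: left subtree has 2 nodes {X, N}, right has 6 {M, D, E, W, P, B}.
  Root N: left subtree has 1 node {X}, right has 0 { }.
  Root D: left subtree has 1 node {M}, right has 4 {E, W, P, B}.
    Root P: left subtree has 2 nodes {E, W}, right has 1 {B}.
      Root E: left subtree has 0 nodes { }, right has 1 {W}.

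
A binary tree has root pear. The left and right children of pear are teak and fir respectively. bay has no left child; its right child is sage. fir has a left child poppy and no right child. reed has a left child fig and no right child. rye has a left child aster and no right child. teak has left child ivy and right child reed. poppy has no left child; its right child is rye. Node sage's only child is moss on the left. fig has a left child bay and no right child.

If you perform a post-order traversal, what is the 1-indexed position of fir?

Post-order visits the left subtree, then the right subtree, then the node.
At pear: go left to teak.
  At teak: go left to ivy.
    ivy is a leaf — visit ivy.
  At teak: go right to reed.
    At reed: go left to fig.
      At fig: go left to bay.
        At bay: no left child.
        At bay: go right to sage.
          At sage: go left to moss.
            moss is a leaf — visit moss.
          At sage: no right child.
          Visit sage.
        Visit bay.
      At fig: no right child.
      Visit fig.
    At reed: no right child.
    Visit reed.
  Visit teak.
At pear: go right to fir.
  At fir: go left to poppy.
    At poppy: no left child.
    At poppy: go right to rye.
      At rye: go left to aster.
        aster is a leaf — visit aster.
      At rye: no right child.
      Visit rye.
    Visit poppy.
  At fir: no right child.
  Visit fir.
Visit pear.
Full post-order sequence: ivy, moss, sage, bay, fig, reed, teak, aster, rye, poppy, fir, pear.

11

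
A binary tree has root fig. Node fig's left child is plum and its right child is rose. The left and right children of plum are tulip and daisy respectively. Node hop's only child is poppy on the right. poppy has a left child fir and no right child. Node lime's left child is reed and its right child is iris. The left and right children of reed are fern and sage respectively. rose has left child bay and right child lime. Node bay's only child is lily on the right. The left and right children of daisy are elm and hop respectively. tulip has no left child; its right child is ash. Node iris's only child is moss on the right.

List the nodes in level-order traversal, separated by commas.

Level-order visits nodes level by level from the root, left to right within each level.
Level 0: fig
Level 1: plum, rose
Level 2: tulip, daisy, bay, lime
Level 3: ash, elm, hop, lily, reed, iris
Level 4: poppy, fern, sage, moss
Level 5: fir

fig, plum, rose, tulip, daisy, bay, lime, ash, elm, hop, lily, reed, iris, poppy, fern, sage, moss, fir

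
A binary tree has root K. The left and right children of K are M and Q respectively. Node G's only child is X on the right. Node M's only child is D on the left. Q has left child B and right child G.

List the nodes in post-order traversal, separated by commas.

D, M, B, X, G, Q, K

Post-order visits the left subtree, then the right subtree, then the node.
At K: go left to M.
  At M: go left to D.
    D is a leaf — visit D.
  At M: no right child.
  Visit M.
At K: go right to Q.
  At Q: go left to B.
    B is a leaf — visit B.
  At Q: go right to G.
    At G: no left child.
    At G: go right to X.
      X is a leaf — visit X.
    Visit G.
  Visit Q.
Visit K.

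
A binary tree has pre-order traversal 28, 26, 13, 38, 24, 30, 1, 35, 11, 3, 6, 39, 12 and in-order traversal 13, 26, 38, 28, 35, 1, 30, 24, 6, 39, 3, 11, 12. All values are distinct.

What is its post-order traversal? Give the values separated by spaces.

13 38 26 35 1 30 39 6 3 12 11 24 28

The first element of pre-order is the root; it splits in-order into left and right subtrees.
Root 28: left subtree has 3 nodes {13, 26, 38}, right has 9 {35, 1, 30, 24, 6, 39, 3, 11, 12}.
  Root 26: left subtree has 1 node {13}, right has 1 {38}.
  Root 24: left subtree has 3 nodes {35, 1, 30}, right has 5 {6, 39, 3, 11, 12}.
    Root 30: left subtree has 2 nodes {35, 1}, right has 0 { }.
      Root 1: left subtree has 1 node {35}, right has 0 { }.
    Root 11: left subtree has 3 nodes {6, 39, 3}, right has 1 {12}.
      Root 3: left subtree has 2 nodes {6, 39}, right has 0 { }.
        Root 6: left subtree has 0 nodes { }, right has 1 {39}.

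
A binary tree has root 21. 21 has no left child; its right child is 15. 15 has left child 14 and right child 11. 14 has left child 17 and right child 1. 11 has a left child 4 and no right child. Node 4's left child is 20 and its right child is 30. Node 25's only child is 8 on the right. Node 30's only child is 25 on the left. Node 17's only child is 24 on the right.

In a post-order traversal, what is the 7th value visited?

Post-order visits the left subtree, then the right subtree, then the node.
At 21: no left child.
At 21: go right to 15.
  At 15: go left to 14.
    At 14: go left to 17.
      At 17: no left child.
      At 17: go right to 24.
        24 is a leaf — visit 24.
      Visit 17.
    At 14: go right to 1.
      1 is a leaf — visit 1.
    Visit 14.
  At 15: go right to 11.
    At 11: go left to 4.
      At 4: go left to 20.
        20 is a leaf — visit 20.
      At 4: go right to 30.
        At 30: go left to 25.
          At 25: no left child.
          At 25: go right to 8.
            8 is a leaf — visit 8.
          Visit 25.
        At 30: no right child.
        Visit 30.
      Visit 4.
    At 11: no right child.
    Visit 11.
  Visit 15.
Visit 21.
Full post-order sequence: 24, 17, 1, 14, 20, 8, 25, 30, 4, 11, 15, 21.

25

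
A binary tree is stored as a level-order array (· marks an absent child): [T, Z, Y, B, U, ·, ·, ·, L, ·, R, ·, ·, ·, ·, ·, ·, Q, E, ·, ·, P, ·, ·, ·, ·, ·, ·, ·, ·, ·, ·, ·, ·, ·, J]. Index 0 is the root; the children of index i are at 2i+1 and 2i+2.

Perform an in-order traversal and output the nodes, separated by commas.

B, J, Q, L, E, Z, U, P, R, T, Y

In-order visits the left subtree, then the node, then the right subtree.
At T: go left to Z.
  At Z: go left to B.
    At B: no left child.
    Visit B.
    At B: go right to L.
      At L: go left to Q.
        At Q: go left to J.
          J is a leaf — visit J.
        Visit Q.
        At Q: no right child.
      Visit L.
      At L: go right to E.
        E is a leaf — visit E.
  Visit Z.
  At Z: go right to U.
    At U: no left child.
    Visit U.
    At U: go right to R.
      At R: go left to P.
        P is a leaf — visit P.
      Visit R.
      At R: no right child.
Visit T.
At T: go right to Y.
  Y is a leaf — visit Y.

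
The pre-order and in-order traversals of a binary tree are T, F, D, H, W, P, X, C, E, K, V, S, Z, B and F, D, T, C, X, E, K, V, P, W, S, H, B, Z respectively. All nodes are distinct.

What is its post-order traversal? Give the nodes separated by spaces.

The first element of pre-order is the root; it splits in-order into left and right subtrees.
Root T: left subtree has 2 nodes {F, D}, right has 11 {C, X, E, K, V, P, W, S, H, B, Z}.
  Root F: left subtree has 0 nodes { }, right has 1 {D}.
  Root H: left subtree has 8 nodes {C, X, E, K, V, P, W, S}, right has 2 {B, Z}.
    Root W: left subtree has 6 nodes {C, X, E, K, V, P}, right has 1 {S}.
      Root P: left subtree has 5 nodes {C, X, E, K, V}, right has 0 { }.
        Root X: left subtree has 1 node {C}, right has 3 {E, K, V}.
          Root E: left subtree has 0 nodes { }, right has 2 {K, V}.
            Root K: left subtree has 0 nodes { }, right has 1 {V}.
    Root Z: left subtree has 1 node {B}, right has 0 { }.

D F C V K E X P S W B Z H T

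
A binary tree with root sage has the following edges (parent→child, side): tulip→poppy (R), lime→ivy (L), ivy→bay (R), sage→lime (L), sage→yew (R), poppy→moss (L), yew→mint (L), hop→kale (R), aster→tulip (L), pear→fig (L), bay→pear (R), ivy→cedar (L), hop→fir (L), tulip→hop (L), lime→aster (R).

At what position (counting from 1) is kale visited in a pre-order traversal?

Pre-order visits the node, then its left subtree, then its right subtree.
Visit sage.
At sage: go left to lime.
  Visit lime.
  At lime: go left to ivy.
    Visit ivy.
    At ivy: go left to cedar.
      cedar is a leaf — visit cedar.
    At ivy: go right to bay.
      Visit bay.
      At bay: no left child.
      At bay: go right to pear.
        Visit pear.
        At pear: go left to fig.
          fig is a leaf — visit fig.
        At pear: no right child.
  At lime: go right to aster.
    Visit aster.
    At aster: go left to tulip.
      Visit tulip.
      At tulip: go left to hop.
        Visit hop.
        At hop: go left to fir.
          fir is a leaf — visit fir.
        At hop: go right to kale.
          kale is a leaf — visit kale.
      At tulip: go right to poppy.
        Visit poppy.
        At poppy: go left to moss.
          moss is a leaf — visit moss.
        At poppy: no right child.
    At aster: no right child.
At sage: go right to yew.
  Visit yew.
  At yew: go left to mint.
    mint is a leaf — visit mint.
  At yew: no right child.
Full pre-order sequence: sage, lime, ivy, cedar, bay, pear, fig, aster, tulip, hop, fir, kale, poppy, moss, yew, mint.

12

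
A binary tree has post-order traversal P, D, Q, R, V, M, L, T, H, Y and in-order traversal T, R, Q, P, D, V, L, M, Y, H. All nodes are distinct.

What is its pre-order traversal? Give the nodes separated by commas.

Y, T, L, V, R, Q, D, P, M, H

The last element of post-order is the root; it splits in-order into left and right subtrees.
Root Y: left subtree has 8 nodes {T, R, Q, P, D, V, L, M}, right has 1 {H}.
  Root T: left subtree has 0 nodes { }, right has 7 {R, Q, P, D, V, L, M}.
    Root L: left subtree has 5 nodes {R, Q, P, D, V}, right has 1 {M}.
      Root V: left subtree has 4 nodes {R, Q, P, D}, right has 0 { }.
        Root R: left subtree has 0 nodes { }, right has 3 {Q, P, D}.
          Root Q: left subtree has 0 nodes { }, right has 2 {P, D}.
            Root D: left subtree has 1 node {P}, right has 0 { }.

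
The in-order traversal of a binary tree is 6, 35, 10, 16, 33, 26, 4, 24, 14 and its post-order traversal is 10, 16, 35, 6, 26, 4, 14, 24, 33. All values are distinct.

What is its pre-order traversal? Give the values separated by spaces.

The last element of post-order is the root; it splits in-order into left and right subtrees.
Root 33: left subtree has 4 nodes {6, 35, 10, 16}, right has 4 {26, 4, 24, 14}.
  Root 6: left subtree has 0 nodes { }, right has 3 {35, 10, 16}.
    Root 35: left subtree has 0 nodes { }, right has 2 {10, 16}.
      Root 16: left subtree has 1 node {10}, right has 0 { }.
  Root 24: left subtree has 2 nodes {26, 4}, right has 1 {14}.
    Root 4: left subtree has 1 node {26}, right has 0 { }.

33 6 35 16 10 24 4 26 14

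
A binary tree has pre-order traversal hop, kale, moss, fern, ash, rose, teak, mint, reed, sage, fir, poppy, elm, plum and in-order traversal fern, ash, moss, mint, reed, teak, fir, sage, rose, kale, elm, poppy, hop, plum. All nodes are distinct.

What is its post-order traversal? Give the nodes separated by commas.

ash, fern, reed, mint, fir, sage, teak, rose, moss, elm, poppy, kale, plum, hop

The first element of pre-order is the root; it splits in-order into left and right subtrees.
Root hop: left subtree has 12 nodes {fern, ash, moss, mint, reed, teak, fir, sage, rose, kale, elm, poppy}, right has 1 {plum}.
  Root kale: left subtree has 9 nodes {fern, ash, moss, mint, reed, teak, fir, sage, rose}, right has 2 {elm, poppy}.
    Root moss: left subtree has 2 nodes {fern, ash}, right has 6 {mint, reed, teak, fir, sage, rose}.
      Root fern: left subtree has 0 nodes { }, right has 1 {ash}.
      Root rose: left subtree has 5 nodes {mint, reed, teak, fir, sage}, right has 0 { }.
        Root teak: left subtree has 2 nodes {mint, reed}, right has 2 {fir, sage}.
          Root mint: left subtree has 0 nodes { }, right has 1 {reed}.
          Root sage: left subtree has 1 node {fir}, right has 0 { }.
    Root poppy: left subtree has 1 node {elm}, right has 0 { }.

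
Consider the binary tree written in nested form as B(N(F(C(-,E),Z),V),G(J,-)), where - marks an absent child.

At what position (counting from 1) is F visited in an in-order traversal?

In-order visits the left subtree, then the node, then the right subtree.
At B: go left to N.
  At N: go left to F.
    At F: go left to C.
      At C: no left child.
      Visit C.
      At C: go right to E.
        E is a leaf — visit E.
    Visit F.
    At F: go right to Z.
      Z is a leaf — visit Z.
  Visit N.
  At N: go right to V.
    V is a leaf — visit V.
Visit B.
At B: go right to G.
  At G: go left to J.
    J is a leaf — visit J.
  Visit G.
  At G: no right child.
Full in-order sequence: C, E, F, Z, N, V, B, J, G.

3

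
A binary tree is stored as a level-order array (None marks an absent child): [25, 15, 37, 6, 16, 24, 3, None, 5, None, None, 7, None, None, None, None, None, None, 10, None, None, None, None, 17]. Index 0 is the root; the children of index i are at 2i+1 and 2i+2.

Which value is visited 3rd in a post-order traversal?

Post-order visits the left subtree, then the right subtree, then the node.
At 25: go left to 15.
  At 15: go left to 6.
    At 6: no left child.
    At 6: go right to 5.
      At 5: no left child.
      At 5: go right to 10.
        10 is a leaf — visit 10.
      Visit 5.
    Visit 6.
  At 15: go right to 16.
    16 is a leaf — visit 16.
  Visit 15.
At 25: go right to 37.
  At 37: go left to 24.
    At 24: go left to 7.
      At 7: go left to 17.
        17 is a leaf — visit 17.
      At 7: no right child.
      Visit 7.
    At 24: no right child.
    Visit 24.
  At 37: go right to 3.
    3 is a leaf — visit 3.
  Visit 37.
Visit 25.
Full post-order sequence: 10, 5, 6, 16, 15, 17, 7, 24, 3, 37, 25.

6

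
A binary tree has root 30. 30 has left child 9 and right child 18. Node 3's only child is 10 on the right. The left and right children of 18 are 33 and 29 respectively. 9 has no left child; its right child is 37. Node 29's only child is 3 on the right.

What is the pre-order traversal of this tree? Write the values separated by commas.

Pre-order visits the node, then its left subtree, then its right subtree.
Visit 30.
At 30: go left to 9.
  Visit 9.
  At 9: no left child.
  At 9: go right to 37.
    37 is a leaf — visit 37.
At 30: go right to 18.
  Visit 18.
  At 18: go left to 33.
    33 is a leaf — visit 33.
  At 18: go right to 29.
    Visit 29.
    At 29: no left child.
    At 29: go right to 3.
      Visit 3.
      At 3: no left child.
      At 3: go right to 10.
        10 is a leaf — visit 10.

30, 9, 37, 18, 33, 29, 3, 10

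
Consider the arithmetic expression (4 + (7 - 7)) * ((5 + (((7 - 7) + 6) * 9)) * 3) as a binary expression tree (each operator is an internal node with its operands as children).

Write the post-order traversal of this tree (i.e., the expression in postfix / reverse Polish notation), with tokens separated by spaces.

Post-order on an expression tree gives postfix notation: for each operator, emit left operand, right operand, then the operator.

4 7 7 - + 5 7 7 - 6 + 9 * + 3 * *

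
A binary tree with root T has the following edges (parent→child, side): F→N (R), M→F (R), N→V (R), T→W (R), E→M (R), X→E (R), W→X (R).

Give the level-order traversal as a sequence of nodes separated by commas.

Level-order visits nodes level by level from the root, left to right within each level.
Level 0: T
Level 1: W
Level 2: X
Level 3: E
Level 4: M
Level 5: F
Level 6: N
Level 7: V

T, W, X, E, M, F, N, V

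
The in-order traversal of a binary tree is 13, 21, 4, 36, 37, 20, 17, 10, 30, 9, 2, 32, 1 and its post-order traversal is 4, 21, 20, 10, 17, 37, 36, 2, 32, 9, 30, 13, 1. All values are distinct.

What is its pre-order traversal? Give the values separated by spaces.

The last element of post-order is the root; it splits in-order into left and right subtrees.
Root 1: left subtree has 12 nodes {13, 21, 4, 36, 37, 20, 17, 10, 30, 9, 2, 32}, right has 0 { }.
  Root 13: left subtree has 0 nodes { }, right has 11 {21, 4, 36, 37, 20, 17, 10, 30, 9, 2, 32}.
    Root 30: left subtree has 7 nodes {21, 4, 36, 37, 20, 17, 10}, right has 3 {9, 2, 32}.
      Root 36: left subtree has 2 nodes {21, 4}, right has 4 {37, 20, 17, 10}.
        Root 21: left subtree has 0 nodes { }, right has 1 {4}.
        Root 37: left subtree has 0 nodes { }, right has 3 {20, 17, 10}.
          Root 17: left subtree has 1 node {20}, right has 1 {10}.
      Root 9: left subtree has 0 nodes { }, right has 2 {2, 32}.
        Root 32: left subtree has 1 node {2}, right has 0 { }.

1 13 30 36 21 4 37 17 20 10 9 32 2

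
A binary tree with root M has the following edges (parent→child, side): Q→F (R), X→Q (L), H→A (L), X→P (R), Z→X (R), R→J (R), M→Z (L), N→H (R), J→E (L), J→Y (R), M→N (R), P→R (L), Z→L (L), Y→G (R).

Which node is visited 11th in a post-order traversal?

Z

Post-order visits the left subtree, then the right subtree, then the node.
At M: go left to Z.
  At Z: go left to L.
    L is a leaf — visit L.
  At Z: go right to X.
    At X: go left to Q.
      At Q: no left child.
      At Q: go right to F.
        F is a leaf — visit F.
      Visit Q.
    At X: go right to P.
      At P: go left to R.
        At R: no left child.
        At R: go right to J.
          At J: go left to E.
            E is a leaf — visit E.
          At J: go right to Y.
            At Y: no left child.
            At Y: go right to G.
              G is a leaf — visit G.
            Visit Y.
          Visit J.
        Visit R.
      At P: no right child.
      Visit P.
    Visit X.
  Visit Z.
At M: go right to N.
  At N: no left child.
  At N: go right to H.
    At H: go left to A.
      A is a leaf — visit A.
    At H: no right child.
    Visit H.
  Visit N.
Visit M.
Full post-order sequence: L, F, Q, E, G, Y, J, R, P, X, Z, A, H, N, M.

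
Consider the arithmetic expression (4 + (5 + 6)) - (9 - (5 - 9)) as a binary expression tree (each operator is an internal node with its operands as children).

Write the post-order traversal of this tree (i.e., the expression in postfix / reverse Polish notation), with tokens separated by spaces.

Post-order on an expression tree gives postfix notation: for each operator, emit left operand, right operand, then the operator.

4 5 6 + + 9 5 9 - - -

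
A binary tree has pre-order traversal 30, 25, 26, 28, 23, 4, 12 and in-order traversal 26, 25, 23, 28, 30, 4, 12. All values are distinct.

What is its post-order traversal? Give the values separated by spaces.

26 23 28 25 12 4 30

The first element of pre-order is the root; it splits in-order into left and right subtrees.
Root 30: left subtree has 4 nodes {26, 25, 23, 28}, right has 2 {4, 12}.
  Root 25: left subtree has 1 node {26}, right has 2 {23, 28}.
    Root 28: left subtree has 1 node {23}, right has 0 { }.
  Root 4: left subtree has 0 nodes { }, right has 1 {12}.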